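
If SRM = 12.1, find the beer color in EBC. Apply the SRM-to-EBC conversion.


EBC = SRM · 1.97
EBC = 12.1 · 1.97

23.8370 EBC


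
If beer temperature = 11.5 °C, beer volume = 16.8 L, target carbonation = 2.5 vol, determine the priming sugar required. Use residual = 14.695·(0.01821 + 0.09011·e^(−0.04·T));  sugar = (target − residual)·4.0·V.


residual = 14.695·(0.01821 + 0.09011·e^(−0.04·11.5)) = 1.1035
sugar = (2.5 − 1.1035)·4.0·16.8

93.8434 g


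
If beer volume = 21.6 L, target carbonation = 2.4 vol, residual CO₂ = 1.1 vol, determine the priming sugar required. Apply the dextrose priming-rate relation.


sugar = (target − residual)·4.0·V
sugar = (2.4 − 1.1)·4.0·21.6

112.3200 g


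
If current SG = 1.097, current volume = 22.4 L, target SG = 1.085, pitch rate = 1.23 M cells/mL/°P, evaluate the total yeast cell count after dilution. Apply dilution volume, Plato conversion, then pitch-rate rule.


V_w = V·((SG_c−1)/(SG_t−1)−1);  °P = 259 − 259/SG_t;  cells = rate·(V+V_w)·°P
V_w = 22.4·((1.097−1)/(1.085−1)−1) = 3.1624
V_final = 22.4 + 3.1624 = 25.5624
°P = 259 − 259/1.085 = 20.2903
cells = 1.23·25.5624·20.2903

637.9621 billion cells


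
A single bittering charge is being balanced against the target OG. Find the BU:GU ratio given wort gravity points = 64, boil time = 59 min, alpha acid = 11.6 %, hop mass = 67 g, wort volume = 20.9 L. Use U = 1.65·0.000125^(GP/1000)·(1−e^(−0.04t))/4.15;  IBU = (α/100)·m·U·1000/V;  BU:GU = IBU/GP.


U = 1.65·0.000125^(64/1000)·(1−e^(−0.04·59))/4.15 = 0.2026
IBU = (11.6/100)·67·0.2026·1000/20.9 = 75.3271
BU:GU = 75.3271/64

1.1770


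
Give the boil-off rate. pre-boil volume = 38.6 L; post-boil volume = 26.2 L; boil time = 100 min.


rate = (V_pre − V_post) / (t_min/60)
rate = (38.6 − 26.2) / (100/60)

7.4400 L/hr


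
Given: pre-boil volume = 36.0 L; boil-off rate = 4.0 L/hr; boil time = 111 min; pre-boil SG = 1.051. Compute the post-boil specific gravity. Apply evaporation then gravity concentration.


V_post = V_pre − rate·(t/60);  SG_post = 1 + (SG_pre−1)·V_pre/V_post
V_post = 36.0 − 4.0·(111/60) = 28.6000
SG_post = 1 + (1.051 − 1)·36.0/28.6000

1.0642


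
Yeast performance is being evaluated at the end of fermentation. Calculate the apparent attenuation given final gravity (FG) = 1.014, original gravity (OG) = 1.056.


AA = (OG − FG)/(OG − 1) · 100
AA = (1.056 − 1.014)/(1.056 − 1) · 100

75.0000 %


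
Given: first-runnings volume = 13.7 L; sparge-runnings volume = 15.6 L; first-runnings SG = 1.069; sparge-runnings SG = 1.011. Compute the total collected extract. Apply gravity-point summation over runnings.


total = Σ (SG_i − 1)·1000·V_i
first = (1.069 − 1)·1000·13.7 = 945.3000
sparge = (1.011 − 1)·1000·15.6 = 171.6000
total = 945.3000 + 171.6000

1116.9000 gravity·L


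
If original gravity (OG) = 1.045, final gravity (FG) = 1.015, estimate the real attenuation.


AA = (OG−FG)/(OG−1)·100;  RA = AA·0.8192
AA = (1.045 − 1.015)/(1.045 − 1)·100 = 66.6667
RA = 66.6667·0.8192

54.6133 %


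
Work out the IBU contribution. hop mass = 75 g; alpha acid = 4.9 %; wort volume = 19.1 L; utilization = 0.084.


IBU = (α/100)·mass·U·1000 / V
IBU = (4.9/100)·75·0.084·1000 / 19.1

16.1623 IBU


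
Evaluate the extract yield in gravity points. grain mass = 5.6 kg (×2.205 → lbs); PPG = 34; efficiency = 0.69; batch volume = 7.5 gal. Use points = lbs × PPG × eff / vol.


lbs = 5.6 × 2.205 = 12.3480
points = 12.3480 × 34 × 0.69 / 7.5

38.6245 points


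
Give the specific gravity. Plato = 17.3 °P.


SG = 259/(259 − P)
SG = 259/(259 − 17.3)

1.0716


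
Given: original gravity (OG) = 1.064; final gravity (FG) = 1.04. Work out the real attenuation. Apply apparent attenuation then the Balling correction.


AA = (OG−FG)/(OG−1)·100;  RA = AA·0.8192
AA = (1.064 − 1.04)/(1.064 − 1)·100 = 37.5000
RA = 37.5000·0.8192

30.7200 %


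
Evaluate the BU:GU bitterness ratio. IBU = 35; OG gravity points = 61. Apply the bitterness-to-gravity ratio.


BU:GU = IBU / OG_points
BU:GU = 35 / 61

0.5738


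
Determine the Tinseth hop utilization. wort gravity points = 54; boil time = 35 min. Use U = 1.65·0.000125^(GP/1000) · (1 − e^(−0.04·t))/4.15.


bigness = 1.65·0.000125^(54/1000) = 1.0156
boil_factor = (1 − e^(−0.04·35))/4.15 = 0.1815
U = 1.0156 · 0.1815

0.1844


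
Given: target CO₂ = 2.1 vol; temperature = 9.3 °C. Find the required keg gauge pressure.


psi = vols/(0.01821 + 0.09011·e^(−0.04·T)) − 14.695
psi = 2.1/(0.01821 + 0.09011·e^(−0.04·9.3)) − 14.695

11.4479 psi


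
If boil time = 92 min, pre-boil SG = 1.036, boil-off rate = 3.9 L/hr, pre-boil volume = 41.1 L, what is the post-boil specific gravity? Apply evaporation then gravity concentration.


V_post = V_pre − rate·(t/60);  SG_post = 1 + (SG_pre−1)·V_pre/V_post
V_post = 41.1 − 3.9·(92/60) = 35.1200
SG_post = 1 + (1.036 − 1)·41.1/35.1200

1.0421


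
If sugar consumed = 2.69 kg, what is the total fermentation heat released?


Q = m_sugar · 590 kJ/kg
Q = 2.69 · 590

1587.1000 kJ


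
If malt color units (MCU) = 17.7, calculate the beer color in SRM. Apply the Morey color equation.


SRM = 1.4922 · MCU^0.6859
SRM = 1.4922 · 17.7^0.6859

10.7106 SRM


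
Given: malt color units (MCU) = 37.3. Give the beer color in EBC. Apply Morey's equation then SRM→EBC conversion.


SRM = 1.4922·MCU^0.6859;  EBC = SRM·1.97
SRM = 1.4922·37.3^0.6859 = 17.8592
EBC = 17.8592·1.97

35.1826 EBC


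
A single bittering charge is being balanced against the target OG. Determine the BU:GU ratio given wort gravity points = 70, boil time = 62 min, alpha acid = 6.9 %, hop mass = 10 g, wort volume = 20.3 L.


U = 1.65·0.000125^(GP/1000)·(1−e^(−0.04t))/4.15;  IBU = (α/100)·m·U·1000/V;  BU:GU = IBU/GP
U = 1.65·0.000125^(70/1000)·(1−e^(−0.04·62))/4.15 = 0.1942
IBU = (6.9/100)·10·0.1942·1000/20.3 = 6.6007
BU:GU = 6.6007/70

0.0943


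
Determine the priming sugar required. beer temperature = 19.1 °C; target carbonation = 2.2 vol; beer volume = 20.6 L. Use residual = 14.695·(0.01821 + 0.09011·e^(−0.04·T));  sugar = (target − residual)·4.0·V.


residual = 14.695·(0.01821 + 0.09011·e^(−0.04·19.1)) = 0.8844
sugar = (2.2 − 0.8844)·4.0·20.6

108.4061 g


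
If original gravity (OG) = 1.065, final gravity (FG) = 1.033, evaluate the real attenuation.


AA = (OG−FG)/(OG−1)·100;  RA = AA·0.8192
AA = (1.065 − 1.033)/(1.065 − 1)·100 = 49.2308
RA = 49.2308·0.8192

40.3298 %


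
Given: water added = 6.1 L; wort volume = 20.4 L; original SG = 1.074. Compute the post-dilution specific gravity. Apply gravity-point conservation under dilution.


SG_new = 1 + (SG_old − 1)·V_old/(V_old + V_water)
pts = (1.074 − 1)·1000·20.4/(20.4 + 6.1) = 56.9660
SG_new = 1 + 56.9660/1000

1.0570


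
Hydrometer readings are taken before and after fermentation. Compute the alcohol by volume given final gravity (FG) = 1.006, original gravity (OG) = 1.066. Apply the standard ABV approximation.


ABV = (OG − FG) · 131.25
ABV = (1.066 − 1.006) · 131.25

7.8750 % ABV


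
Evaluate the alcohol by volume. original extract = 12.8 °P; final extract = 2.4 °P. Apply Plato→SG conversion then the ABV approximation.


SG = 259/(259 − P);  ABV = (OG − FG)·131.25
OG = 259/(259 − 12.8) = 1.0520
FG = 259/(259 − 2.4) = 1.0094
ABV = (1.0520 − 1.0094)·131.25

5.5961 % ABV


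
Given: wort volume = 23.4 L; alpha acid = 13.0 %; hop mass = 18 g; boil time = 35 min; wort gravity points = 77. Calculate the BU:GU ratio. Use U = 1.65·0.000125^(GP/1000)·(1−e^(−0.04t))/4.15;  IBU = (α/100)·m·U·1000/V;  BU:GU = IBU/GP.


U = 1.65·0.000125^(77/1000)·(1−e^(−0.04·35))/4.15 = 0.1499
IBU = (13.0/100)·18·0.1499·1000/23.4 = 14.9943
BU:GU = 14.9943/77

0.1947


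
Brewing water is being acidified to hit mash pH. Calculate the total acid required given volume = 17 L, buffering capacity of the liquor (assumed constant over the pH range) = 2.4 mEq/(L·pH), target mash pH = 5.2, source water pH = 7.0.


acid = buffering capacity · (pH_source − pH_target) · V
acid = 2.4 · (7.0 − 5.2) · 17

73.4400 mEq


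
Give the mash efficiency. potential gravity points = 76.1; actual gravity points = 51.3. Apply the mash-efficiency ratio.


efficiency = actual / potential × 100
efficiency = 51.3 / 76.1 × 100

67.4113 %


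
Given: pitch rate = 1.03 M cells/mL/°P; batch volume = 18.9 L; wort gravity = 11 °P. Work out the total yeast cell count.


cells (billions) = rate · V_L · °P
cells = 1.03 · 18.9 · 11

214.1370 billion cells


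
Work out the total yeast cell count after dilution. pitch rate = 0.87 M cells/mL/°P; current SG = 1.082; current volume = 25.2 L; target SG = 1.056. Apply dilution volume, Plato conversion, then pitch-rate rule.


V_w = V·((SG_c−1)/(SG_t−1)−1);  °P = 259 − 259/SG_t;  cells = rate·(V+V_w)·°P
V_w = 25.2·((1.082−1)/(1.056−1)−1) = 11.7000
V_final = 25.2 + 11.7000 = 36.9000
°P = 259 − 259/1.056 = 13.7348
cells = 0.87·36.9000·13.7348

440.9298 billion cells


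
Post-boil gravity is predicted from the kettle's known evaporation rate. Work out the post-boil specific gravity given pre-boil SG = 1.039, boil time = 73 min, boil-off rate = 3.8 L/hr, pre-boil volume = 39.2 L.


V_post = V_pre − rate·(t/60);  SG_post = 1 + (SG_pre−1)·V_pre/V_post
V_post = 39.2 − 3.8·(73/60) = 34.5767
SG_post = 1 + (1.039 − 1)·39.2/34.5767

1.0442


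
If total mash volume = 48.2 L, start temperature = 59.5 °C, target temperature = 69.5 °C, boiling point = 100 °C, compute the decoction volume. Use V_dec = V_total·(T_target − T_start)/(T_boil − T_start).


V_dec = 48.2·(69.5 − 59.5)/(100 − 59.5)

11.9012 L


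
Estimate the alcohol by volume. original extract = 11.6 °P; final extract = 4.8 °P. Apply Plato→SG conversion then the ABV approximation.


SG = 259/(259 − P);  ABV = (OG − FG)·131.25
OG = 259/(259 − 11.6) = 1.0469
FG = 259/(259 − 4.8) = 1.0189
ABV = (1.0469 − 1.0189)·131.25

3.6756 % ABV


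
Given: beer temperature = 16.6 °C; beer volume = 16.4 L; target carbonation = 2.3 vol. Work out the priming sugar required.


residual = 14.695·(0.01821 + 0.09011·e^(−0.04·T));  sugar = (target − residual)·4.0·V
residual = 14.695·(0.01821 + 0.09011·e^(−0.04·16.6)) = 0.9493
sugar = (2.3 − 0.9493)·4.0·16.4

88.6085 g


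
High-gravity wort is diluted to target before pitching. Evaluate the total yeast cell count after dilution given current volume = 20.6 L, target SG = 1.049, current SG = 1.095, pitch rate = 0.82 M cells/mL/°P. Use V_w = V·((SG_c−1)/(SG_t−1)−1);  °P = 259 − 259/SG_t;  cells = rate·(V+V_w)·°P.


V_w = 20.6·((1.095−1)/(1.049−1)−1) = 19.3388
V_final = 20.6 + 19.3388 = 39.9388
°P = 259 − 259/1.049 = 12.0982
cells = 0.82·39.9388·12.0982

396.2132 billion cells


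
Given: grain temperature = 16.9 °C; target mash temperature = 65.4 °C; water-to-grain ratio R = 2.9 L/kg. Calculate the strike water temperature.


T_strike = (0.41/R)·(T_mash − T_grain) + T_mash
T_strike = (0.41/2.9)·(65.4 − 16.9) + 65.4

72.2569 °C


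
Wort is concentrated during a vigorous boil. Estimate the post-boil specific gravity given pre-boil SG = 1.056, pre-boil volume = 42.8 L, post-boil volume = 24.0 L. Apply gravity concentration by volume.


SG_post = 1 + (SG_pre − 1)·V_pre/V_post
pts_pre = (1.056 − 1)·1000 = 56.0000
pts_post = 56.0000·42.8/24.0 = 99.8667
SG_post = 1 + 99.8667/1000

1.0999


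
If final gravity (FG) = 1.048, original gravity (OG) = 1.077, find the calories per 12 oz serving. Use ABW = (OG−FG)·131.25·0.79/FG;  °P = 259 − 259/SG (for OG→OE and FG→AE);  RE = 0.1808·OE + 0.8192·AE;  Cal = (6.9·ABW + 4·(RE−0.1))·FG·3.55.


ABW = (1.077 − 1.048)·131.25·0.79/1.048 = 2.8692
OE = 259 − 259/1.077 = 18.5172 °P
AE = 259 − 259/1.048 = 11.8626 °P
RE = 0.1808·18.5172 + 0.8192·11.8626 = 13.0657 °P
Cal = (6.9·2.8692 + 4·(13.0657−0.1))·1.048·3.55

266.6059 kcal


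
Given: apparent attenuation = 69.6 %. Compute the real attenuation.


RA = AA · 0.8192
RA = 69.6 · 0.8192

57.0163 %


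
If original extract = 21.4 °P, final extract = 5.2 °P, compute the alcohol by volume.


SG = 259/(259 − P);  ABV = (OG − FG)·131.25
OG = 259/(259 − 21.4) = 1.0901
FG = 259/(259 − 5.2) = 1.0205
ABV = (1.0901 − 1.0205)·131.25

9.1322 % ABV


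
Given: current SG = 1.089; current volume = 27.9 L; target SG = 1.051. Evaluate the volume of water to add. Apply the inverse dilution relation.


V_water = V·((SG_curr − 1)/(SG_target − 1) − 1)
V_water = 27.9·((1.089 − 1)/(1.051 − 1) − 1)

20.7882 L


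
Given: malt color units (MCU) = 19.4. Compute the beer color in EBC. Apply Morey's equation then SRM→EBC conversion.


SRM = 1.4922·MCU^0.6859;  EBC = SRM·1.97
SRM = 1.4922·19.4^0.6859 = 11.4059
EBC = 11.4059·1.97

22.4697 EBC


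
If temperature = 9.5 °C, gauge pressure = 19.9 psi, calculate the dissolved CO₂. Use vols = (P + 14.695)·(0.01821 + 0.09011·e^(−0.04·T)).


vols = (19.9 + 14.695)·(0.01821 + 0.09011·e^(−0.04·9.5))

2.7618 volumes


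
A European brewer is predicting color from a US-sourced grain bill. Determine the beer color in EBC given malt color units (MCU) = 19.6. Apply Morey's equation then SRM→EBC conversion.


SRM = 1.4922·MCU^0.6859;  EBC = SRM·1.97
SRM = 1.4922·19.6^0.6859 = 11.4864
EBC = 11.4864·1.97

22.6283 EBC


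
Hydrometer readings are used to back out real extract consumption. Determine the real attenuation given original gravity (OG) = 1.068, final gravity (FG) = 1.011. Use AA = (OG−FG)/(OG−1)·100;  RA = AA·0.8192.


AA = (1.068 − 1.011)/(1.068 − 1)·100 = 83.8235
RA = 83.8235·0.8192

68.6682 %


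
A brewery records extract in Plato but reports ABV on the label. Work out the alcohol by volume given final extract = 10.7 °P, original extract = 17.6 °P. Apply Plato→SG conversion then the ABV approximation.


SG = 259/(259 − P);  ABV = (OG − FG)·131.25
OG = 259/(259 − 17.6) = 1.0729
FG = 259/(259 − 10.7) = 1.0431
ABV = (1.0729 − 1.0431)·131.25

3.9132 % ABV


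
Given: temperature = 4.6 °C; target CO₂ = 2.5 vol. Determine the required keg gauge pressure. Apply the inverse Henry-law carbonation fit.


psi = vols/(0.01821 + 0.09011·e^(−0.04·T)) − 14.695
psi = 2.5/(0.01821 + 0.09011·e^(−0.04·4.6)) − 14.695

12.1360 psi


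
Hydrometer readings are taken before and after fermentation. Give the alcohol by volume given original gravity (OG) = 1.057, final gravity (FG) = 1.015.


ABV = (OG − FG) · 131.25
ABV = (1.057 − 1.015) · 131.25

5.5125 % ABV


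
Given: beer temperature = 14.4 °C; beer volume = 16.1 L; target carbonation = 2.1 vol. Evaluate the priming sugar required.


residual = 14.695·(0.01821 + 0.09011·e^(−0.04·T));  sugar = (target − residual)·4.0·V
residual = 14.695·(0.01821 + 0.09011·e^(−0.04·14.4)) = 1.0120
sugar = (2.1 − 1.0120)·4.0·16.1

70.0694 g


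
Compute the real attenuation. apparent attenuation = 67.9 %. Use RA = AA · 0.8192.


RA = 67.9 · 0.8192

55.6237 %


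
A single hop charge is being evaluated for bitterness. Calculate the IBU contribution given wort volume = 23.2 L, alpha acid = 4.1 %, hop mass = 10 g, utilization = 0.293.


IBU = (α/100)·mass·U·1000 / V
IBU = (4.1/100)·10·0.293·1000 / 23.2

5.1780 IBU


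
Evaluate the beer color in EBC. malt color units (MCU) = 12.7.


SRM = 1.4922·MCU^0.6859;  EBC = SRM·1.97
SRM = 1.4922·12.7^0.6859 = 8.5295
EBC = 8.5295·1.97

16.8032 EBC


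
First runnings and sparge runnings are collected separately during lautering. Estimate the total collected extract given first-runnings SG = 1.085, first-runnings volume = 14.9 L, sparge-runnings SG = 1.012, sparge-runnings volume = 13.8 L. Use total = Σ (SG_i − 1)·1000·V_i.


first = (1.085 − 1)·1000·14.9 = 1266.5000
sparge = (1.012 − 1)·1000·13.8 = 165.6000
total = 1266.5000 + 165.6000

1432.1000 gravity·L


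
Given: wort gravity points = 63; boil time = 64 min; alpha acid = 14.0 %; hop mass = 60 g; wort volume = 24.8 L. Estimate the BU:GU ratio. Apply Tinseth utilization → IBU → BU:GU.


U = 1.65·0.000125^(GP/1000)·(1−e^(−0.04t))/4.15;  IBU = (α/100)·m·U·1000/V;  BU:GU = IBU/GP
U = 1.65·0.000125^(63/1000)·(1−e^(−0.04·64))/4.15 = 0.2083
IBU = (14.0/100)·60·0.2083·1000/24.8 = 70.5386
BU:GU = 70.5386/63

1.1197


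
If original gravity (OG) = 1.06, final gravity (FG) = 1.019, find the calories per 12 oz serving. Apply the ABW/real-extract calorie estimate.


ABW = (OG−FG)·131.25·0.79/FG;  °P = 259 − 259/SG (for OG→OE and FG→AE);  RE = 0.1808·OE + 0.8192·AE;  Cal = (6.9·ABW + 4·(RE−0.1))·FG·3.55
ABW = (1.06 − 1.019)·131.25·0.79/1.019 = 4.1719
OE = 259 − 259/1.06 = 14.6604 °P
AE = 259 − 259/1.019 = 4.8292 °P
RE = 0.1808·14.6604 + 0.8192·4.8292 = 6.6067 °P
Cal = (6.9·4.1719 + 4·(6.6067−0.1))·1.019·3.55

198.2837 kcal


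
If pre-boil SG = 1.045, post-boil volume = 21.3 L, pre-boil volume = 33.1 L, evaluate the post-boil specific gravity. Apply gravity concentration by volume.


SG_post = 1 + (SG_pre − 1)·V_pre/V_post
pts_pre = (1.045 − 1)·1000 = 45.0000
pts_post = 45.0000·33.1/21.3 = 69.9296
SG_post = 1 + 69.9296/1000

1.0699


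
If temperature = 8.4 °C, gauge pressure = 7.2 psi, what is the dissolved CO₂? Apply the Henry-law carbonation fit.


vols = (P + 14.695)·(0.01821 + 0.09011·e^(−0.04·T))
vols = (7.2 + 14.695)·(0.01821 + 0.09011·e^(−0.04·8.4))

1.8086 volumes


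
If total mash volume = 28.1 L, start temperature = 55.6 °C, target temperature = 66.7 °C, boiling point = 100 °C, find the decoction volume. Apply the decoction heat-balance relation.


V_dec = V_total·(T_target − T_start)/(T_boil − T_start)
V_dec = 28.1·(66.7 − 55.6)/(100 − 55.6)

7.0250 L


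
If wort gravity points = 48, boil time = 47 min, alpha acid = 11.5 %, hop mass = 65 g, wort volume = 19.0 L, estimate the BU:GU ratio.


U = 1.65·0.000125^(GP/1000)·(1−e^(−0.04t))/4.15;  IBU = (α/100)·m·U·1000/V;  BU:GU = IBU/GP
U = 1.65·0.000125^(48/1000)·(1−e^(−0.04·47))/4.15 = 0.2189
IBU = (11.5/100)·65·0.2189·1000/19.0 = 86.1070
BU:GU = 86.1070/48

1.7939


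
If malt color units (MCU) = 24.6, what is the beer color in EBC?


SRM = 1.4922·MCU^0.6859;  EBC = SRM·1.97
SRM = 1.4922·24.6^0.6859 = 13.4236
EBC = 13.4236·1.97

26.4445 EBC


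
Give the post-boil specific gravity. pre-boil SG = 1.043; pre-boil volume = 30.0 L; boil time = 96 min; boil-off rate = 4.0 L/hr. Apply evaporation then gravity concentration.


V_post = V_pre − rate·(t/60);  SG_post = 1 + (SG_pre−1)·V_pre/V_post
V_post = 30.0 − 4.0·(96/60) = 23.6000
SG_post = 1 + (1.043 − 1)·30.0/23.6000

1.0547


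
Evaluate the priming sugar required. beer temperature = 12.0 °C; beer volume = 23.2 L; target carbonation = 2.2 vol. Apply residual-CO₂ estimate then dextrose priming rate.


residual = 14.695·(0.01821 + 0.09011·e^(−0.04·T));  sugar = (target − residual)·4.0·V
residual = 14.695·(0.01821 + 0.09011·e^(−0.04·12.0)) = 1.0870
sugar = (2.2 − 1.0870)·4.0·23.2

103.2894 g


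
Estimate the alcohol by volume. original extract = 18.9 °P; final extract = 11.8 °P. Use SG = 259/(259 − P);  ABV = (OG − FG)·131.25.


OG = 259/(259 − 18.9) = 1.0787
FG = 259/(259 − 11.8) = 1.0477
ABV = (1.0787 − 1.0477)·131.25

4.0665 % ABV


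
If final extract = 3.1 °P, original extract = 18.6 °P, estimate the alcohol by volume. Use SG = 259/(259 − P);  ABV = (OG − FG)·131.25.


OG = 259/(259 − 18.6) = 1.0774
FG = 259/(259 − 3.1) = 1.0121
ABV = (1.0774 − 1.0121)·131.25

8.5650 % ABV


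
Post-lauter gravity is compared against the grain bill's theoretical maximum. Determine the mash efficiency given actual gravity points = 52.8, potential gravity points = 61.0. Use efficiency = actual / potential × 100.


efficiency = 52.8 / 61.0 × 100

86.5574 %


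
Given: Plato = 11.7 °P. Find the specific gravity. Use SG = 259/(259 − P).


SG = 259/(259 − 11.7)

1.0473


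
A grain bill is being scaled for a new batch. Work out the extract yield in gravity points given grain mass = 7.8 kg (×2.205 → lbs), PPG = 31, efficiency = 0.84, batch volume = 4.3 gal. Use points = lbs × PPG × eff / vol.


lbs = 7.8 × 2.205 = 17.1990
points = 17.1990 × 31 × 0.84 / 4.3

104.1539 points


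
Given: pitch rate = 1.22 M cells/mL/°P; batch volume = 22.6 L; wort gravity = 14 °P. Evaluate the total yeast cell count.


cells (billions) = rate · V_L · °P
cells = 1.22 · 22.6 · 14

386.0080 billion cells


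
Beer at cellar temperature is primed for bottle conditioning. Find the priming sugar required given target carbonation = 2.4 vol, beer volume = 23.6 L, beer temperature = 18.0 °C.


residual = 14.695·(0.01821 + 0.09011·e^(−0.04·T));  sugar = (target − residual)·4.0·V
residual = 14.695·(0.01821 + 0.09011·e^(−0.04·18.0)) = 0.9121
sugar = (2.4 − 0.9121)·4.0·23.6

140.4543 g


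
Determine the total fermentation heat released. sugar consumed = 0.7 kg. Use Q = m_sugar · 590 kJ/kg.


Q = 0.7 · 590

413.0000 kJ


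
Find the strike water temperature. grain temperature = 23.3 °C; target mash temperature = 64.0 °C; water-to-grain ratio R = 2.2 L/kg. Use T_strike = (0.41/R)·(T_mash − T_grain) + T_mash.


T_strike = (0.41/2.2)·(64.0 − 23.3) + 64.0

71.5850 °C


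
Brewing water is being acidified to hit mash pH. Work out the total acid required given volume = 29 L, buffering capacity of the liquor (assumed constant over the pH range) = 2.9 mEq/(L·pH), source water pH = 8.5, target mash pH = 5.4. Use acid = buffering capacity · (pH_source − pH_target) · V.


acid = 2.9 · (8.5 − 5.4) · 29

260.7100 mEq


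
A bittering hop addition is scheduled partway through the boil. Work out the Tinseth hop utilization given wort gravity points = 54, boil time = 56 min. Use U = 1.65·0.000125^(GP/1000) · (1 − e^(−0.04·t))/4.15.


bigness = 1.65·0.000125^(54/1000) = 1.0156
boil_factor = (1 − e^(−0.04·56))/4.15 = 0.2153
U = 1.0156 · 0.2153

0.2187


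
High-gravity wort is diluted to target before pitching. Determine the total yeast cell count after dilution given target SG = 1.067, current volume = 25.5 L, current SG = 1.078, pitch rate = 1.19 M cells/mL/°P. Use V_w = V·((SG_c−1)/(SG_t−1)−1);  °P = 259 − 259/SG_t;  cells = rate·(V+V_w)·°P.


V_w = 25.5·((1.078−1)/(1.067−1)−1) = 4.1866
V_final = 25.5 + 4.1866 = 29.6866
°P = 259 − 259/1.067 = 16.2634
cells = 1.19·29.6866·16.2634

574.5358 billion cells


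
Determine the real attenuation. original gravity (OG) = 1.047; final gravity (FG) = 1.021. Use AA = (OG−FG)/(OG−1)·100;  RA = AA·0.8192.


AA = (1.047 − 1.021)/(1.047 − 1)·100 = 55.3191
RA = 55.3191·0.8192

45.3174 %


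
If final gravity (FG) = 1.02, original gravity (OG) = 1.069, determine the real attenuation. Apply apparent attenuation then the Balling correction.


AA = (OG−FG)/(OG−1)·100;  RA = AA·0.8192
AA = (1.069 − 1.02)/(1.069 − 1)·100 = 71.0145
RA = 71.0145·0.8192

58.1751 %


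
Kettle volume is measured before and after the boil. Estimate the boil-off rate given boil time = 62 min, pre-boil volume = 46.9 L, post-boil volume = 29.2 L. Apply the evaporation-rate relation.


rate = (V_pre − V_post) / (t_min/60)
rate = (46.9 − 29.2) / (62/60)

17.1290 L/hr


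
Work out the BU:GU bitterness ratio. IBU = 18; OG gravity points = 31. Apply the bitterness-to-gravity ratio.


BU:GU = IBU / OG_points
BU:GU = 18 / 31

0.5806


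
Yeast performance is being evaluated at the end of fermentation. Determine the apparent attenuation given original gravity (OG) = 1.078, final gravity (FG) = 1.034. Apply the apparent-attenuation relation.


AA = (OG − FG)/(OG − 1) · 100
AA = (1.078 − 1.034)/(1.078 − 1) · 100

56.4103 %


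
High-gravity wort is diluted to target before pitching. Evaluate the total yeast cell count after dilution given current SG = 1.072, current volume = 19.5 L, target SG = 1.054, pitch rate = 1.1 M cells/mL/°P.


V_w = V·((SG_c−1)/(SG_t−1)−1);  °P = 259 − 259/SG_t;  cells = rate·(V+V_w)·°P
V_w = 19.5·((1.072−1)/(1.054−1)−1) = 6.5000
V_final = 19.5 + 6.5000 = 26.0000
°P = 259 − 259/1.054 = 13.2694
cells = 1.1·26.0000·13.2694

379.5063 billion cells


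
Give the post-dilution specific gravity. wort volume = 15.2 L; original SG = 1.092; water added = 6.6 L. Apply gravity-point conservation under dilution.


SG_new = 1 + (SG_old − 1)·V_old/(V_old + V_water)
pts = (1.092 − 1)·1000·15.2/(15.2 + 6.6) = 64.1468
SG_new = 1 + 64.1468/1000

1.0641


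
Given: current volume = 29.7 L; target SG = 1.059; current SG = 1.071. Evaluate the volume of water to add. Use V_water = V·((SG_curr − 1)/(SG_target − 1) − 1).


V_water = 29.7·((1.071 − 1)/(1.059 − 1) − 1)

6.0407 L


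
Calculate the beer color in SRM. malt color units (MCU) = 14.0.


SRM = 1.4922 · MCU^0.6859
SRM = 1.4922 · 14.0^0.6859

9.1192 SRM


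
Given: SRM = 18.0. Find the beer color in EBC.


EBC = SRM · 1.97
EBC = 18.0 · 1.97

35.4600 EBC


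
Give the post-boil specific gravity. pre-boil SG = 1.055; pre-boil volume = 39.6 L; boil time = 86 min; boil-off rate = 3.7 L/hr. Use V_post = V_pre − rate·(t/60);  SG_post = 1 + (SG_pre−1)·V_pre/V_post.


V_post = 39.6 − 3.7·(86/60) = 34.2967
SG_post = 1 + (1.055 − 1)·39.6/34.2967

1.0635


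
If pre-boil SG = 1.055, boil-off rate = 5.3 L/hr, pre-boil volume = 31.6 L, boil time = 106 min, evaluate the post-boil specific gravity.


V_post = V_pre − rate·(t/60);  SG_post = 1 + (SG_pre−1)·V_pre/V_post
V_post = 31.6 − 5.3·(106/60) = 22.2367
SG_post = 1 + (1.055 − 1)·31.6/22.2367

1.0782


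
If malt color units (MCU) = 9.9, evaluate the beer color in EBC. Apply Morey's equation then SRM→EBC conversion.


SRM = 1.4922·MCU^0.6859;  EBC = SRM·1.97
SRM = 1.4922·9.9^0.6859 = 7.1901
EBC = 7.1901·1.97

14.1644 EBC


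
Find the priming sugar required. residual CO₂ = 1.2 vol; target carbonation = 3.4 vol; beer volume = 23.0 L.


sugar = (target − residual)·4.0·V
sugar = (3.4 − 1.2)·4.0·23.0

202.4000 g


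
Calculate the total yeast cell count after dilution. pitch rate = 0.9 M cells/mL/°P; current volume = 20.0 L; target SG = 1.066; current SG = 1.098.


V_w = V·((SG_c−1)/(SG_t−1)−1);  °P = 259 − 259/SG_t;  cells = rate·(V+V_w)·°P
V_w = 20.0·((1.098−1)/(1.066−1)−1) = 9.6970
V_final = 20.0 + 9.6970 = 29.6970
°P = 259 − 259/1.066 = 16.0356
cells = 0.9·29.6970·16.0356

428.5891 billion cells


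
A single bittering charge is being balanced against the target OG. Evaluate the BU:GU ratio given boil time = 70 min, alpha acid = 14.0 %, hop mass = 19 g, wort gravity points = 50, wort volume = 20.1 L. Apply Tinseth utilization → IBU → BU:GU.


U = 1.65·0.000125^(GP/1000)·(1−e^(−0.04t))/4.15;  IBU = (α/100)·m·U·1000/V;  BU:GU = IBU/GP
U = 1.65·0.000125^(50/1000)·(1−e^(−0.04·70))/4.15 = 0.2383
IBU = (14.0/100)·19·0.2383·1000/20.1 = 31.5297
BU:GU = 31.5297/50

0.6306


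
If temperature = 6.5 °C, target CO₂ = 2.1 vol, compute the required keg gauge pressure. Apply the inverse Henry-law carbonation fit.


psi = vols/(0.01821 + 0.09011·e^(−0.04·T)) − 14.695
psi = 2.1/(0.01821 + 0.09011·e^(−0.04·6.5)) − 14.695

9.2531 psi


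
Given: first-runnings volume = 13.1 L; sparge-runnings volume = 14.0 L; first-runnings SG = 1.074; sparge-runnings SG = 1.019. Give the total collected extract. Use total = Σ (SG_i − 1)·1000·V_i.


first = (1.074 − 1)·1000·13.1 = 969.4000
sparge = (1.019 − 1)·1000·14.0 = 266.0000
total = 969.4000 + 266.0000

1235.4000 gravity·L


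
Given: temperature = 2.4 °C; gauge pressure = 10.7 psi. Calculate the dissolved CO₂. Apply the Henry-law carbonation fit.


vols = (P + 14.695)·(0.01821 + 0.09011·e^(−0.04·T))
vols = (10.7 + 14.695)·(0.01821 + 0.09011·e^(−0.04·2.4))

2.5413 volumes


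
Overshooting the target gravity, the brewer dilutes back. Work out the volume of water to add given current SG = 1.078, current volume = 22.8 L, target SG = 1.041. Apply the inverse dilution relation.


V_water = V·((SG_curr − 1)/(SG_target − 1) − 1)
V_water = 22.8·((1.078 − 1)/(1.041 − 1) − 1)

20.5756 L


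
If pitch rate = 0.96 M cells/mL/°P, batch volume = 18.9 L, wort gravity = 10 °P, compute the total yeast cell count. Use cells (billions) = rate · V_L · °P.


cells = 0.96 · 18.9 · 10

181.4400 billion cells


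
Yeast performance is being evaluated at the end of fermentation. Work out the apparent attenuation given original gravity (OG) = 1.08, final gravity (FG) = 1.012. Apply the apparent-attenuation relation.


AA = (OG − FG)/(OG − 1) · 100
AA = (1.08 − 1.012)/(1.08 − 1) · 100

85.0000 %


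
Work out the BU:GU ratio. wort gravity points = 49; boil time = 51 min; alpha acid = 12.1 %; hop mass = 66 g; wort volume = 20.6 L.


U = 1.65·0.000125^(GP/1000)·(1−e^(−0.04t))/4.15;  IBU = (α/100)·m·U·1000/V;  BU:GU = IBU/GP
U = 1.65·0.000125^(49/1000)·(1−e^(−0.04·51))/4.15 = 0.2227
IBU = (12.1/100)·66·0.2227·1000/20.6 = 86.3280
BU:GU = 86.3280/49

1.7618


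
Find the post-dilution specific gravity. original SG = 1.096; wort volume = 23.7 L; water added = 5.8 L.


SG_new = 1 + (SG_old − 1)·V_old/(V_old + V_water)
pts = (1.096 − 1)·1000·23.7/(23.7 + 5.8) = 77.1254
SG_new = 1 + 77.1254/1000

1.0771


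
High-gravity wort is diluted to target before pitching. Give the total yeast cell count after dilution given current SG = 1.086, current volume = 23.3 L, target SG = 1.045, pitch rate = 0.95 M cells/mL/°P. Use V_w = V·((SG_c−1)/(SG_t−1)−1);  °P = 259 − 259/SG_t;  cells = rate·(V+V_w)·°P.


V_w = 23.3·((1.086−1)/(1.045−1)−1) = 21.2289
V_final = 23.3 + 21.2289 = 44.5289
°P = 259 − 259/1.045 = 11.1531
cells = 0.95·44.5289·11.1531

471.8038 billion cells


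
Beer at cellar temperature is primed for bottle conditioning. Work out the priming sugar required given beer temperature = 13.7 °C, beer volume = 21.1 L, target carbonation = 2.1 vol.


residual = 14.695·(0.01821 + 0.09011·e^(−0.04·T));  sugar = (target − residual)·4.0·V
residual = 14.695·(0.01821 + 0.09011·e^(−0.04·13.7)) = 1.0331
sugar = (2.1 − 1.0331)·4.0·21.1

90.0461 g


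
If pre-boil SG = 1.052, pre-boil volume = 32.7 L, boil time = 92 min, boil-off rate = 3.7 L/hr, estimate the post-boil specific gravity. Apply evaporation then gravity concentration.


V_post = V_pre − rate·(t/60);  SG_post = 1 + (SG_pre−1)·V_pre/V_post
V_post = 32.7 − 3.7·(92/60) = 27.0267
SG_post = 1 + (1.052 − 1)·32.7/27.0267

1.0629


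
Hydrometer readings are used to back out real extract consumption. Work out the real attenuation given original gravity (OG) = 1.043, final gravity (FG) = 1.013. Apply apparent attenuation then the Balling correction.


AA = (OG−FG)/(OG−1)·100;  RA = AA·0.8192
AA = (1.043 − 1.013)/(1.043 − 1)·100 = 69.7674
RA = 69.7674·0.8192

57.1535 %


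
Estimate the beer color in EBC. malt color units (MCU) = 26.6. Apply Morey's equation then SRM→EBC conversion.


SRM = 1.4922·MCU^0.6859;  EBC = SRM·1.97
SRM = 1.4922·26.6^0.6859 = 14.1629
EBC = 14.1629·1.97

27.9010 EBC


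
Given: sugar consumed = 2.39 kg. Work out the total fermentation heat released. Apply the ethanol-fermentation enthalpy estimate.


Q = m_sugar · 590 kJ/kg
Q = 2.39 · 590

1410.1000 kJ


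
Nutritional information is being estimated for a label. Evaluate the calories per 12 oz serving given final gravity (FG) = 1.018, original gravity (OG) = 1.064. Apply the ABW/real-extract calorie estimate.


ABW = (OG−FG)·131.25·0.79/FG;  °P = 259 − 259/SG (for OG→OE and FG→AE);  RE = 0.1808·OE + 0.8192·AE;  Cal = (6.9·ABW + 4·(RE−0.1))·FG·3.55
ABW = (1.064 − 1.018)·131.25·0.79/1.018 = 4.6853
OE = 259 − 259/1.064 = 15.5789 °P
AE = 259 − 259/1.018 = 4.5796 °P
RE = 0.1808·15.5789 + 0.8192·4.5796 = 6.5683 °P
Cal = (6.9·4.6853 + 4·(6.5683−0.1))·1.018·3.55

210.3345 kcal


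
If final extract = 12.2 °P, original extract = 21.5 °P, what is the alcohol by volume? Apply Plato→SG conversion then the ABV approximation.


SG = 259/(259 − P);  ABV = (OG − FG)·131.25
OG = 259/(259 − 21.5) = 1.0905
FG = 259/(259 − 12.2) = 1.0494
ABV = (1.0905 − 1.0494)·131.25

5.3935 % ABV


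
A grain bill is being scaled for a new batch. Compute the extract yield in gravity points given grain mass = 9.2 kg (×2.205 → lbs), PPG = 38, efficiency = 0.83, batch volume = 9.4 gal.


points = lbs × PPG × eff / vol
lbs = 9.2 × 2.205 = 20.2860
points = 20.2860 × 38 × 0.83 / 9.4

68.0660 points


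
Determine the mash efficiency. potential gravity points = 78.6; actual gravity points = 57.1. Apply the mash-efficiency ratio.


efficiency = actual / potential × 100
efficiency = 57.1 / 78.6 × 100

72.6463 %


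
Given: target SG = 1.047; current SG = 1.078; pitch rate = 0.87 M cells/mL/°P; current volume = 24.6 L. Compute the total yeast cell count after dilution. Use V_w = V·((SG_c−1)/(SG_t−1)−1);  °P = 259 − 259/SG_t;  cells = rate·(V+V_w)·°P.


V_w = 24.6·((1.078−1)/(1.047−1)−1) = 16.2255
V_final = 24.6 + 16.2255 = 40.8255
°P = 259 − 259/1.047 = 11.6266
cells = 0.87·40.8255·11.6266

412.9543 billion cells


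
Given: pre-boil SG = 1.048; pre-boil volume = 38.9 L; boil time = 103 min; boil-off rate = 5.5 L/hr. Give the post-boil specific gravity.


V_post = V_pre − rate·(t/60);  SG_post = 1 + (SG_pre−1)·V_pre/V_post
V_post = 38.9 − 5.5·(103/60) = 29.4583
SG_post = 1 + (1.048 − 1)·38.9/29.4583

1.0634


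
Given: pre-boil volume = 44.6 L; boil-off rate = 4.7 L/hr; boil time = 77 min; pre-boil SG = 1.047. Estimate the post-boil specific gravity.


V_post = V_pre − rate·(t/60);  SG_post = 1 + (SG_pre−1)·V_pre/V_post
V_post = 44.6 − 4.7·(77/60) = 38.5683
SG_post = 1 + (1.047 − 1)·44.6/38.5683

1.0544


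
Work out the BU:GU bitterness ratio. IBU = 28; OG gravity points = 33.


BU:GU = IBU / OG_points
BU:GU = 28 / 33

0.8485


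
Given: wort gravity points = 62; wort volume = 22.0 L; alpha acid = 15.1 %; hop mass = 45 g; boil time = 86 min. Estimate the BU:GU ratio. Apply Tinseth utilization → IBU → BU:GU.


U = 1.65·0.000125^(GP/1000)·(1−e^(−0.04t))/4.15;  IBU = (α/100)·m·U·1000/V;  BU:GU = IBU/GP
U = 1.65·0.000125^(62/1000)·(1−e^(−0.04·86))/4.15 = 0.2204
IBU = (15.1/100)·45·0.2204·1000/22.0 = 68.0859
BU:GU = 68.0859/62

1.0982


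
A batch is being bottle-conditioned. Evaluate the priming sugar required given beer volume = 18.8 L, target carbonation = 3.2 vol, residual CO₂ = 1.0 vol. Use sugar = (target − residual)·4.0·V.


sugar = (3.2 − 1.0)·4.0·18.8

165.4400 g


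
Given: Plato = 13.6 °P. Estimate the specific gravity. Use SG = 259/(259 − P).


SG = 259/(259 − 13.6)

1.0554


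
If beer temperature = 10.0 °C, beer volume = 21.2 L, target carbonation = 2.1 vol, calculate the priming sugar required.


residual = 14.695·(0.01821 + 0.09011·e^(−0.04·T));  sugar = (target − residual)·4.0·V
residual = 14.695·(0.01821 + 0.09011·e^(−0.04·10.0)) = 1.1552
sugar = (2.1 − 1.1552)·4.0·21.2

80.1181 g


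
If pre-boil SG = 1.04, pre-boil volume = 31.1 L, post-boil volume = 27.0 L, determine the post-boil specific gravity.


SG_post = 1 + (SG_pre − 1)·V_pre/V_post
pts_pre = (1.04 − 1)·1000 = 40.0000
pts_post = 40.0000·31.1/27.0 = 46.0741
SG_post = 1 + 46.0741/1000

1.0461


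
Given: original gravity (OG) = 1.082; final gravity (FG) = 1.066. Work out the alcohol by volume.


ABV = (OG − FG) · 131.25
ABV = (1.082 − 1.066) · 131.25

2.1000 % ABV


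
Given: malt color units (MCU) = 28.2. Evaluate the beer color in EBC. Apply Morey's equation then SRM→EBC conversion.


SRM = 1.4922·MCU^0.6859;  EBC = SRM·1.97
SRM = 1.4922·28.2^0.6859 = 14.7419
EBC = 14.7419·1.97

29.0415 EBC


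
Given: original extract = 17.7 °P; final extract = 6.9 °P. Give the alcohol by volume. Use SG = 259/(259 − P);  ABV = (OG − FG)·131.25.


OG = 259/(259 − 17.7) = 1.0734
FG = 259/(259 − 6.9) = 1.0274
ABV = (1.0734 − 1.0274)·131.25

6.0352 % ABV


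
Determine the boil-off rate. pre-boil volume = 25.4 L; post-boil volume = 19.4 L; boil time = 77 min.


rate = (V_pre − V_post) / (t_min/60)
rate = (25.4 − 19.4) / (77/60)

4.6753 L/hr


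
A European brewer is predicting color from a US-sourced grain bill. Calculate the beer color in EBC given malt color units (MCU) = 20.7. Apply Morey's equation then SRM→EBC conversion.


SRM = 1.4922·MCU^0.6859;  EBC = SRM·1.97
SRM = 1.4922·20.7^0.6859 = 11.9248
EBC = 11.9248·1.97

23.4919 EBC


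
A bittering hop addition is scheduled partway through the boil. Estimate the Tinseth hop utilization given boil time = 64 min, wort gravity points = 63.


U = 1.65·0.000125^(GP/1000) · (1 − e^(−0.04·t))/4.15
bigness = 1.65·0.000125^(63/1000) = 0.9367
boil_factor = (1 − e^(−0.04·64))/4.15 = 0.2223
U = 0.9367 · 0.2223

0.2083


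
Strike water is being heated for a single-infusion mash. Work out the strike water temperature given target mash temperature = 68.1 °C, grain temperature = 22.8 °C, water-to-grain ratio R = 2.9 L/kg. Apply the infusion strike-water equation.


T_strike = (0.41/R)·(T_mash − T_grain) + T_mash
T_strike = (0.41/2.9)·(68.1 − 22.8) + 68.1

74.5045 °C


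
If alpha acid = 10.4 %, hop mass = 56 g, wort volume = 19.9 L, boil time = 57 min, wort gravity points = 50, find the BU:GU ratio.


U = 1.65·0.000125^(GP/1000)·(1−e^(−0.04t))/4.15;  IBU = (α/100)·m·U·1000/V;  BU:GU = IBU/GP
U = 1.65·0.000125^(50/1000)·(1−e^(−0.04·57))/4.15 = 0.2277
IBU = (10.4/100)·56·0.2277·1000/19.9 = 66.6482
BU:GU = 66.6482/50

1.3330


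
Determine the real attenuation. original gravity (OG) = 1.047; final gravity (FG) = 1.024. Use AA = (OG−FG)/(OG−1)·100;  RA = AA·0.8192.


AA = (1.047 − 1.024)/(1.047 − 1)·100 = 48.9362
RA = 48.9362·0.8192

40.0885 %


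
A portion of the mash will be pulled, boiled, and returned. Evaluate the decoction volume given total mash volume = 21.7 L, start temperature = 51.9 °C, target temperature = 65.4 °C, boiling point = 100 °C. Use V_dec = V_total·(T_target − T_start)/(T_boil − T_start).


V_dec = 21.7·(65.4 − 51.9)/(100 − 51.9)

6.0904 L


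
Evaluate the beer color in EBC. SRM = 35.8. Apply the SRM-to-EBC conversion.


EBC = SRM · 1.97
EBC = 35.8 · 1.97

70.5260 EBC


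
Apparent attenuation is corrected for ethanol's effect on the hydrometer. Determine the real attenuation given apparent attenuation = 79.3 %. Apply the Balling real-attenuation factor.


RA = AA · 0.8192
RA = 79.3 · 0.8192

64.9626 %


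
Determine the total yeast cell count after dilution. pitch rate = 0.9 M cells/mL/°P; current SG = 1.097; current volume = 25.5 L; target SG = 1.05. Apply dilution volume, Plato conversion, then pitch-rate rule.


V_w = V·((SG_c−1)/(SG_t−1)−1);  °P = 259 − 259/SG_t;  cells = rate·(V+V_w)·°P
V_w = 25.5·((1.097−1)/(1.05−1)−1) = 23.9700
V_final = 25.5 + 23.9700 = 49.4700
°P = 259 − 259/1.05 = 12.3333
cells = 0.9·49.4700·12.3333

549.1170 billion cells
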